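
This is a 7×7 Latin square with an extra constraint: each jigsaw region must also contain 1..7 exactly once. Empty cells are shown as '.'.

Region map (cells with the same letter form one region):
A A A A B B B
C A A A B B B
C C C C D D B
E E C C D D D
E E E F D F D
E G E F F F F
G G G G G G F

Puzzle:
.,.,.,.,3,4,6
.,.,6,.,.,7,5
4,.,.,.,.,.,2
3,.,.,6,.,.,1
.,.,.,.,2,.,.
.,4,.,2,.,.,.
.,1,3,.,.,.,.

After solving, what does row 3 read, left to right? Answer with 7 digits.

4513762

row 2, column 5 = 1 (sole candidate).
row 4, column 6 = 5 (sole candidate).
row 2, column 1 = 2 (sole candidate).
row 2, column 2 = 3 (sole candidate).
row 2, column 4 = 4 (sole candidate).
row 4, column 3 = 7 (sole candidate).
row 4, column 5 = 4 (sole candidate).
row 3, column 2 = 5: row 3 has {2,4}; col 2 has {1,3,4}; region has {2,4,6,7} → only 5 remains.
row 3, column 3 = 1: row 3 has {2,4,5}; col 3 has {3,6,7}; region has {2,4,5,6,7} → only 1 remains.
row 3, column 4 = 3: row 3 has {1,2,4,5}; col 4 has {2,4,6}; region has {1,2,4,5,6,7} → only 3 remains.
row 3, column 6 = 6: row 3 has {1,2,3,4,5}; col 6 has {4,5,7}; region has {1,2,4,5} → only 6 remains.
row 4, column 2 = 2 (sole candidate).
row 6, column 3 = 5 (sole candidate).
row 7, column 6 = 2 (sole candidate).
row 1, column 2 = 7 (sole candidate).
row 1, column 3 = 2 (sole candidate).
row 3, column 5 = 7: row 3 has {1,2,3,4,5,6}; col 5 has {1,2,3,4}; region has {1,2,4,5,6} → only 7 remains.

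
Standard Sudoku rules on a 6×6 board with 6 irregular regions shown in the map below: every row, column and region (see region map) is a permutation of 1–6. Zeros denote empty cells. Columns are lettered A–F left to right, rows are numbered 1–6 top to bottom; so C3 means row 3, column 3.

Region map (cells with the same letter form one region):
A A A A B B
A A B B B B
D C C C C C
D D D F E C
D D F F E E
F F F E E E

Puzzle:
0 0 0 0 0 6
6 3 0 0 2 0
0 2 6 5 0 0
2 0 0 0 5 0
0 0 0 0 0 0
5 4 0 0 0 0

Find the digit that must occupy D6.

E1 = 3 (hidden single in row 1).
B5 = 5 (hidden single in row 5).
B1 = 1 (sole candidate).
B4 = 6 (sole candidate).
A1 = 4 (sole candidate).
D1 = 2 (sole candidate).
C1 = 5 (sole candidate).
F2 = 5 (hidden single in row 2).
D2 = 4 (hidden single in column 4).
C2 = 1 (sole candidate).
C4 = 4 (hidden single in column 3).
D5 = 6 (hidden single in region F).
E6 = 6 (hidden single in row 6).
D4 = 1 (hidden single in region F).
F4 = 3 (sole candidate).
D6 = 3: row 6 has {4,5,6}; col 4 has {1,2,4,5,6}; region has {5,6} → only 3 remains.

3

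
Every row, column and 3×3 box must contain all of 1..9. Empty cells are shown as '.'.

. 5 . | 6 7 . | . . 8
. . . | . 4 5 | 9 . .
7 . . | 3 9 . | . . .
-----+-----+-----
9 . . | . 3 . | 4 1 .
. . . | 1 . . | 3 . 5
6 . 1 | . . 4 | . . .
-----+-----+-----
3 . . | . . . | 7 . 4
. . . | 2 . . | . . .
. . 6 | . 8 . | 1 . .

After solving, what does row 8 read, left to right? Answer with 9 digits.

194257683

r1c7 = 2: row 1 has {5,6,7,8}; col 7 has {1,3,4,7,9}; box has {8,9} → only 2 remains.
r2c4 = 8: row 2 has {4,5,9}; col 4 has {1,2,3,6}; box has {3,4,5,6,7,9} → only 8 remains.
r6c7 = 8: row 6 has {1,4,6}; col 7 has {1,2,3,4,7,9}; box has {1,3,4,5} → only 8 remains.
r1c6 = 1: row 1 has {2,5,6,7,8}; col 6 has {4,5}; box has {3,4,5,6,7,8,9} → only 1 remains.
r3c6 = 2: row 3 has {3,7,9}; col 6 has {1,4,5}; box has {1,3,4,5,6,7,8,9} → only 2 remains.
r1c1 = 4: row 1 has {1,2,5,6,7,8}; col 1 has {3,6,7,9}; box has {5,7} → only 4 remains.
r1c8 = 3: row 1 has {1,2,4,5,6,7,8}; col 8 has {1}; box has {2,8,9} → only 3 remains.
r3c3 = 8: row 3 has {2,3,7,9}; col 3 has {1,6}; box has {4,5,7} → only 8 remains.
r1c3 = 9: row 1 has {1,2,3,4,5,6,7,8}; col 3 has {1,6,8}; box has {4,5,7,8} → only 9 remains.
r3c8 = 4: in row 3, 4 can only go here (every other open cell in that row sees a 4).
r3c7 = 5: in row 3, 5 can only go here (every other open cell in that row sees a 5).
r8c7 = 6: row 8 has {2}; col 7 has {1,2,3,4,5,7,8,9}; box has {1,4,7} → only 6 remains.
r6c2 = 3: in row 6, 3 can only go here (every other open cell in that row sees a 3).
r2c3 = 3: in row 2, 3 can only go here (every other open cell in that row sees a 3).
r9c4 = 4: in column 4, 4 can only go here (every other open cell in that column sees a 4).
r4c3 = 5: in box 4, 5 can only go here (every other open cell in that box sees a 5).
r4c4 = 7: row 4 has {1,3,4,5,9}; col 4 has {1,2,3,4,6,8}; box has {1,3,4} → only 7 remains.
r7c3 = 2: row 7 has {3,4,7}; col 3 has {1,3,5,6,8,9}; box has {3,6} → only 2 remains.
r9c1 = 5: row 9 has {1,4,6,8}; col 1 has {3,4,6,7,9}; box has {2,3,6} → only 5 remains.
Singles propagation stalls; r8c1 is still open with candidates {1,8}.
  Try r8c1 = 8: this forces r5c1=2, r5c5=6, r2c1=1, r3c2=6, r3c9=1, r4c2=8; then r4c6 has no candidate left — contradiction.
So r8c1 = 1.
r2c1 = 2 (sole candidate).
r5c1 = 8 (sole candidate).
r8c5 = 5: row 8 has {1,2,6}; col 5 has {3,4,7,8,9}; box has {2,4,8} → only 5 remains.
r4c2 = 2 (sole candidate).
r4c9 = 6 (sole candidate).
r6c5 = 2 (sole candidate).
r7c4 = 9 (sole candidate).
r7c6 = 6 (sole candidate).
r3c9 = 1 (sole candidate).
r4c6 = 8 (sole candidate).
r5c5 = 6 (sole candidate).
r5c6 = 9 (sole candidate).
r6c4 = 5 (sole candidate).
r7c2 = 8 (sole candidate).
r7c5 = 1 (sole candidate).
r7c8 = 5 (sole candidate).
r2c9 = 7 (sole candidate).
r3c2 = 6 (sole candidate).
r6c9 = 9 (sole candidate).
r8c9 = 3: row 8 has {1,2,5,6}; col 9 has {1,4,5,6,7,8,9}; box has {1,4,5,6,7} → only 3 remains.
r9c9 = 2 (sole candidate).
r2c2 = 1 (sole candidate).
r2c8 = 6 (sole candidate).
r6c8 = 7 (sole candidate).
r8c6 = 7: row 8 has {1,2,3,5,6}; col 6 has {1,2,4,5,6,8,9}; box has {1,2,4,5,6,8,9} → only 7 remains.
r9c6 = 3 (sole candidate).
r9c8 = 9 (sole candidate).
r5c8 = 2 (sole candidate).
r8c3 = 4: row 8 has {1,2,3,5,6,7}; col 3 has {1,2,3,5,6,8,9}; box has {1,2,3,5,6,8} → only 4 remains.
r8c8 = 8: row 8 has {1,2,3,4,5,6,7}; col 8 has {1,2,3,4,5,6,7,9}; box has {1,2,3,4,5,6,7,9} → only 8 remains.
r9c2 = 7 (sole candidate).
r5c2 = 4 (sole candidate).
r5c3 = 7 (sole candidate).
r8c2 = 9: row 8 has {1,2,3,4,5,6,7,8}; col 2 has {1,2,3,4,5,6,7,8}; box has {1,2,3,4,5,6,7,8} → only 9 remains.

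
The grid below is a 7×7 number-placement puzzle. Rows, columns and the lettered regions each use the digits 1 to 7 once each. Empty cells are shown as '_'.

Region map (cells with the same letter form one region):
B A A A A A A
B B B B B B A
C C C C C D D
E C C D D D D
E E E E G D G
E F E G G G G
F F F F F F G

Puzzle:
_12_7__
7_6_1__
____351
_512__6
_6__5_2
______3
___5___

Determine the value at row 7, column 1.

6

row 4, column 5 = 4: row 4 has {1,2,5,6}; col 5 has {1,3,5,7}; region has {1,2,5,6} → only 4 remains.
row 6, column 5 = 6: row 6 has {3}; col 5 has {1,3,4,5,7}; region has {2,3,5} → only 6 remains.
row 7, column 5 = 2: row 7 has {5}; col 5 has {1,3,4,5,6,7}; region has {5} → only 2 remains.
row 4, column 1 = 3: row 4 has {1,2,4,5,6}; col 1 has {7}; region has {6} → only 3 remains.
row 4, column 6 = 7: row 4 has {1,2,3,4,5,6}; col 6 has {5}; region has {1,2,4,5,6} → only 7 remains.
row 5, column 6 = 3: row 5 has {2,5,6}; col 6 has {5,7}; region has {1,2,4,5,6,7} → only 3 remains.
row 1, column 4 = 3: in row 1, 3 can only go here (every other open cell in that row sees a 3).
row 2, column 4 = 4: row 2 has {1,6,7}; col 4 has {2,3,5}; region has {1,6,7} → only 4 remains.
row 2, column 6 = 2: row 2 has {1,4,6,7}; col 6 has {3,5,7}; region has {1,4,6,7} → only 2 remains.
row 2, column 7 = 5: row 2 has {1,2,4,6,7}; col 7 has {1,2,3,6}; region has {1,2,3,7} → only 5 remains.
row 1, column 1 = 5: row 1 has {1,2,3,7}; col 1 has {3,7}; region has {1,2,4,6,7} → only 5 remains.
row 1, column 7 = 4: row 1 has {1,2,3,5,7}; col 7 has {1,2,3,5,6}; region has {1,2,3,5,7} → only 4 remains.
row 2, column 2 = 3: row 2 has {1,2,4,5,6,7}; col 2 has {1,5,6}; region has {1,2,4,5,6,7} → only 3 remains.
row 7, column 7 = 7: row 7 has {2,5}; col 7 has {1,2,3,4,5,6}; region has {2,3,5,6} → only 7 remains.
row 1, column 6 = 6: row 1 has {1,2,3,4,5,7}; col 6 has {2,3,5,7}; region has {1,2,3,4,5,7} → only 6 remains.
row 6, column 4 = 1: row 6 has {3,6}; col 4 has {2,3,4,5}; region has {2,3,5,6,7} → only 1 remains.
row 6, column 6 = 4: row 6 has {1,3,6}; col 6 has {2,3,5,6,7}; region has {1,2,3,5,6,7} → only 4 remains.
row 7, column 2 = 4: row 7 has {2,5,7}; col 2 has {1,3,5,6}; region has {2,5} → only 4 remains.
row 7, column 3 = 3: row 7 has {2,4,5,7}; col 3 has {1,2,6}; region has {2,4,5} → only 3 remains.
row 7, column 6 = 1: row 7 has {2,3,4,5,7}; col 6 has {2,3,4,5,6,7}; region has {2,3,4,5} → only 1 remains.
row 5, column 4 = 7: row 5 has {2,3,5,6}; col 4 has {1,2,3,4,5}; region has {3,6} → only 7 remains.
row 6, column 1 = 2: row 6 has {1,3,4,6}; col 1 has {3,5,7}; region has {3,6,7} → only 2 remains.
row 6, column 2 = 7: row 6 has {1,2,3,4,6}; col 2 has {1,3,4,5,6}; region has {1,2,3,4,5} → only 7 remains.
row 6, column 3 = 5: row 6 has {1,2,3,4,6,7}; col 3 has {1,2,3,6}; region has {2,3,6,7} → only 5 remains.
row 7, column 1 = 6: row 7 has {1,2,3,4,5,7}; col 1 has {2,3,5,7}; region has {1,2,3,4,5,7} → only 6 remains.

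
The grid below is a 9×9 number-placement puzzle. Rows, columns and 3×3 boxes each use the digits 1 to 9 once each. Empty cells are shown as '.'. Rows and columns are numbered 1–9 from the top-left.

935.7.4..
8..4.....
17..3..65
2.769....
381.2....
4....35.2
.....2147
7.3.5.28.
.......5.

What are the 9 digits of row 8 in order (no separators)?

row 4, column 2 = 5: row 4 has {2,6,7,9}; col 2 has {3,7,8}; box has {1,2,3,4,7,8} → only 5 remains.
row 9, column 1 = 6: row 9 has {5}; col 1 has {1,2,3,4,7,8,9}; box has {3,7} → only 6 remains.
row 7, column 1 = 5: row 7 has {1,2,4,7}; col 1 has {1,2,3,4,6,7,8,9}; box has {3,6,7} → only 5 remains.
row 7, column 2 = 9: row 7 has {1,2,4,5,7}; col 2 has {3,5,7,8}; box has {3,5,6,7} → only 9 remains.
row 7, column 3 = 8: row 7 has {1,2,4,5,7,9}; col 3 has {1,3,5,7}; box has {3,5,6,7,9} → only 8 remains.
row 7, column 4 = 3: row 7 has {1,2,4,5,7,8,9}; col 4 has {4,6}; box has {2,5} → only 3 remains.
row 7, column 5 = 6: row 7 has {1,2,3,4,5,7,8,9}; col 5 has {2,3,5,7,9}; box has {2,3,5} → only 6 remains.
row 2, column 5 = 1: row 2 has {4,8}; col 5 has {2,3,5,6,7,9}; box has {3,4,7} → only 1 remains.
row 6, column 2 = 6: row 6 has {2,3,4,5}; col 2 has {3,5,7,8,9}; box has {1,2,3,4,5,7,8} → only 6 remains.
row 6, column 3 = 9: row 6 has {2,3,4,5,6}; col 3 has {1,3,5,7,8}; box has {1,2,3,4,5,6,7,8} → only 9 remains.
row 6, column 5 = 8: row 6 has {2,3,4,5,6,9}; col 5 has {1,2,3,5,6,7,9}; box has {2,3,6,9} → only 8 remains.
row 9, column 5 = 4: row 9 has {5,6}; col 5 has {1,2,3,5,6,7,8,9}; box has {2,3,5,6} → only 4 remains.
row 2, column 2 = 2: row 2 has {1,4,8}; col 2 has {3,5,6,7,8,9}; box has {1,3,5,7,8,9} → only 2 remains.
row 2, column 3 = 6: row 2 has {1,2,4,8}; col 3 has {1,3,5,7,8,9}; box has {1,2,3,5,7,8,9} → only 6 remains.
row 3, column 3 = 4: row 3 has {1,3,5,6,7}; col 3 has {1,3,5,6,7,8,9}; box has {1,2,3,5,6,7,8,9} → only 4 remains.
row 9, column 2 = 1: row 9 has {4,5,6}; col 2 has {2,3,5,6,7,8,9}; box has {3,5,6,7,8,9} → only 1 remains.
row 9, column 3 = 2: row 9 has {1,4,5,6}; col 3 has {1,3,4,5,6,7,8,9}; box has {1,3,5,6,7,8,9} → only 2 remains.
row 8, column 2 = 4: row 8 has {2,3,5,7,8}; col 2 has {1,2,3,5,6,7,8,9}; box has {1,2,3,5,6,7,8,9} → only 4 remains.
row 1, column 6 = 6: in row 1, 6 can only go here (every other open cell in that row sees a 6).
row 2, column 6 = 5: in row 2, 5 can only go here (every other open cell in that row sees a 5).
row 3, column 4 = 2: in row 3, 2 can only go here (every other open cell in that row sees a 2).
row 1, column 4 = 8: row 1 has {3,4,5,6,7,9}; col 4 has {2,3,4,6}; box has {1,2,3,4,5,6,7} → only 8 remains.
row 1, column 9 = 1: row 1 has {3,4,5,6,7,8,9}; col 9 has {2,5,7}; box has {4,5,6} → only 1 remains.
row 3, column 6 = 9: row 3 has {1,2,3,4,5,6,7}; col 6 has {2,3,5,6}; box has {1,2,3,4,5,6,7,8} → only 9 remains.
row 3, column 7 = 8: row 3 has {1,2,3,4,5,6,7,9}; col 7 has {1,2,4,5}; box has {1,4,5,6} → only 8 remains.
row 4, column 7 = 3: row 4 has {2,5,6,7,9}; col 7 has {1,2,4,5,8}; box has {2,5} → only 3 remains.
row 4, column 8 = 1: row 4 has {2,3,5,6,7,9}; col 8 has {4,5,6,8}; box has {2,3,5} → only 1 remains.
row 6, column 8 = 7: row 6 has {2,3,4,5,6,8,9}; col 8 has {1,4,5,6,8}; box has {1,2,3,5} → only 7 remains.
row 8, column 6 = 1: row 8 has {2,3,4,5,7,8}; col 6 has {2,3,5,6,9}; box has {2,3,4,5,6} → only 1 remains.
row 9, column 7 = 9: row 9 has {1,2,4,5,6}; col 7 has {1,2,3,4,5,8}; box has {1,2,4,5,7,8} → only 9 remains.
row 9, column 9 = 3: row 9 has {1,2,4,5,6,9}; col 9 has {1,2,5,7}; box has {1,2,4,5,7,8,9} → only 3 remains.
row 1, column 8 = 2: row 1 has {1,3,4,5,6,7,8,9}; col 8 has {1,4,5,6,7,8}; box has {1,4,5,6,8} → only 2 remains.
row 2, column 7 = 7: row 2 has {1,2,4,5,6,8}; col 7 has {1,2,3,4,5,8,9}; box has {1,2,4,5,6,8} → only 7 remains.
row 2, column 9 = 9: row 2 has {1,2,4,5,6,7,8}; col 9 has {1,2,3,5,7}; box has {1,2,4,5,6,7,8} → only 9 remains.
row 4, column 6 = 4: row 4 has {1,2,3,5,6,7,9}; col 6 has {1,2,3,5,6,9}; box has {2,3,6,8,9} → only 4 remains.
row 4, column 9 = 8: row 4 has {1,2,3,4,5,6,7,9}; col 9 has {1,2,3,5,7,9}; box has {1,2,3,5,7} → only 8 remains.
row 5, column 6 = 7: row 5 has {1,2,3,8}; col 6 has {1,2,3,4,5,6,9}; box has {2,3,4,6,8,9} → only 7 remains.
row 5, column 7 = 6: row 5 has {1,2,3,7,8}; col 7 has {1,2,3,4,5,7,8,9}; box has {1,2,3,5,7,8} → only 6 remains.
row 5, column 8 = 9: row 5 has {1,2,3,6,7,8}; col 8 has {1,2,4,5,6,7,8}; box has {1,2,3,5,6,7,8} → only 9 remains.
row 5, column 9 = 4: row 5 has {1,2,3,6,7,8,9}; col 9 has {1,2,3,5,7,8,9}; box has {1,2,3,5,6,7,8,9} → only 4 remains.
row 6, column 4 = 1: row 6 has {2,3,4,5,6,7,8,9}; col 4 has {2,3,4,6,8}; box has {2,3,4,6,7,8,9} → only 1 remains.
row 8, column 4 = 9: row 8 has {1,2,3,4,5,7,8}; col 4 has {1,2,3,4,6,8}; box has {1,2,3,4,5,6} → only 9 remains.
row 8, column 9 = 6: row 8 has {1,2,3,4,5,7,8,9}; col 9 has {1,2,3,4,5,7,8,9}; box has {1,2,3,4,5,7,8,9} → only 6 remains.

743951286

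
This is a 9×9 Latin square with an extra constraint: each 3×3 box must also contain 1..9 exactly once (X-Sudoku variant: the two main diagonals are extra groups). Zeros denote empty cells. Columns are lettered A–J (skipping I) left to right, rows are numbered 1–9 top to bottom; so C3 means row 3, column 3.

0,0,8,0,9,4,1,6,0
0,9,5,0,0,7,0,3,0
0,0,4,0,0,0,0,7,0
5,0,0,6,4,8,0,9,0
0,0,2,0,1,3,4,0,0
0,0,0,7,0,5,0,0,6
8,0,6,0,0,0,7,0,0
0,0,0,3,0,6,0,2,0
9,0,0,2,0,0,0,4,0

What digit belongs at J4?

A1 = 3 (sole candidate).
D1 = 5 (sole candidate).
J1 = 2 (sole candidate).
G2 = 8 (sole candidate).
J2 = 4 (sole candidate).
G3 = 5 (sole candidate).
J3 = 9 (sole candidate).
D5 = 9 (sole candidate).
E6 = 2 (sole candidate).
G6 = 3 (sole candidate).
E7 = 5 (sole candidate).
H7 = 1 (sole candidate).
J7 = 3 (sole candidate).
B8 = 4 (sole candidate).
G8 = 9 (sole candidate).
F9 = 1 (sole candidate).
G9 = 6 (sole candidate).
J9 = 8 (sole candidate).
B1 = 7 (sole candidate).
D2 = 1 (sole candidate).
E2 = 6 (sole candidate).
D3 = 8 (sole candidate).
E3 = 3 (sole candidate).
F3 = 2 (sole candidate).
G4 = 2 (sole candidate).
H6 = 8 (sole candidate).
B7 = 2 (sole candidate).
D7 = 4 (sole candidate).
F7 = 9 (sole candidate).
J8 = 5 (sole candidate).
E9 = 7 (sole candidate).
A2 = 2 (sole candidate).
H5 = 5 (sole candidate).
J5 = 7 (sole candidate).
B6 = 1 (sole candidate).
C6 = 9 (sole candidate).
E8 = 8 (sole candidate).
C9 = 3 (sole candidate).
B3 = 6 (sole candidate).
B4 = 3 (sole candidate).
C4 = 7 (sole candidate).
J4 = 1: row 4 has {2,3,4,5,6,7,8,9}; col 9 has {2,3,4,5,6,7,8,9}; box has {2,3,4,5,6,7,8,9} → only 1 remains.

1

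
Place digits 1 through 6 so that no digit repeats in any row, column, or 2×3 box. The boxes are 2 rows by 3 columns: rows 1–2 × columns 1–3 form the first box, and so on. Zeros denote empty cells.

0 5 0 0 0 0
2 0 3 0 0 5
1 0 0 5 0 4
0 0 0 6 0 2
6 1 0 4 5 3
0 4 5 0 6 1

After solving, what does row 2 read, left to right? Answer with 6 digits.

263145

r1c1 = 4: row 1 has {5}; col 1 has {1,2,6}; box has {2,3,5} → only 4 remains.
r1c6 = 6: row 1 has {4,5}; col 6 has {1,2,3,4,5}; box has {5} → only 6 remains.
r2c2 = 6: row 2 has {2,3,5}; col 2 has {1,4,5}; box has {2,3,4,5} → only 6 remains.
r2c4 = 1: row 2 has {2,3,5,6}; col 4 has {4,5,6}; box has {5,6} → only 1 remains.
r2c5 = 4: row 2 has {1,2,3,5,6}; col 5 has {5,6}; box has {1,5,6} → only 4 remains.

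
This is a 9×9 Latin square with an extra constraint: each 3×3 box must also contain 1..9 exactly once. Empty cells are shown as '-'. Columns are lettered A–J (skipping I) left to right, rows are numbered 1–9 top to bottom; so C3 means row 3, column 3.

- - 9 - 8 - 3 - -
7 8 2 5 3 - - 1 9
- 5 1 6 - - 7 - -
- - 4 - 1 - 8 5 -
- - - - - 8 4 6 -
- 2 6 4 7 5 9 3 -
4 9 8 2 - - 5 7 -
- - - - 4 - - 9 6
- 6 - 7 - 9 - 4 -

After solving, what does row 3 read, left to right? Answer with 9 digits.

A1 = 6 (sole candidate).
B1 = 4 (sole candidate).
D1 = 1 (sole candidate).
H1 = 2 (sole candidate).
J1 = 5 (sole candidate).
F2 = 4 (sole candidate).
G2 = 6 (sole candidate).
A3 = 3: row 3 has {1,5,6,7}; col 1 has {4,6,7}; box has {1,2,4,5,6,7,8,9} → only 3 remains.
F3 = 2: row 3 has {1,3,5,6,7}; col 6 has {4,5,8,9}; box has {1,3,4,5,6,8} → only 2 remains.
H3 = 8: row 3 has {1,2,3,5,6,7}; col 8 has {1,2,3,4,5,6,7,9}; box has {1,2,3,5,6,7,9} → only 8 remains.
J3 = 4: row 3 has {1,2,3,5,6,7,8}; col 9 has {5,6,9}; box has {1,2,3,5,6,7,8,9} → only 4 remains.
A4 = 9 (sole candidate).
D4 = 3 (sole candidate).
F4 = 6 (sole candidate).
D5 = 9 (sole candidate).
E5 = 2 (sole candidate).
J6 = 1 (sole candidate).
E7 = 6 (sole candidate).
J7 = 3 (sole candidate).
D8 = 8 (sole candidate).
E9 = 5 (sole candidate).
F1 = 7 (sole candidate).
E3 = 9: row 3 has {1,2,3,4,5,6,7,8}; col 5 has {1,2,3,4,5,6,7,8}; box has {1,2,3,4,5,6,7,8} → only 9 remains.

351692784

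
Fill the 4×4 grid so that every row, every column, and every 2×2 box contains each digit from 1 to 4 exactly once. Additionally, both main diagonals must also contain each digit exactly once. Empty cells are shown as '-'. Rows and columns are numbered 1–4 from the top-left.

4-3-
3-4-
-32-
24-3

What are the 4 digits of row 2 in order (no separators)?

3142

R1C4 = 1: row 1 has {3,4}; col 4 has {3}; box has {3,4}; anti-diagonal has {2,3,4} → only 1 remains.
R2C2 = 1: row 2 has {3,4}; col 2 has {3,4}; box has {3,4}; main diagonal has {2,3,4} → only 1 remains.
R2C4 = 2: row 2 has {1,3,4}; col 4 has {1,3}; box has {1,3,4} → only 2 remains.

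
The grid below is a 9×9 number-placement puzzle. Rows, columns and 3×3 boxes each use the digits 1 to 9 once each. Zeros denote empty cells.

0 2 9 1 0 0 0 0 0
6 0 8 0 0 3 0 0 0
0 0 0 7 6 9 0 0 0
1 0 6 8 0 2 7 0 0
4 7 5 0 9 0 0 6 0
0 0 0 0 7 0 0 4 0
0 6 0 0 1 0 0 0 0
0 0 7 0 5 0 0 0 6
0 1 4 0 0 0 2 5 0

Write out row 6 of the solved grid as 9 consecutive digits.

R5C4 = 3: row 5 has {4,5,6,7,9}; col 4 has {1,7,8}; box has {2,7,8,9} → only 3 remains.
R5C6 = 1: row 5 has {3,4,5,6,7,9}; col 6 has {2,3,9}; box has {2,3,7,8,9} → only 1 remains.
R5C7 = 8: row 5 has {1,3,4,5,6,7,9}; col 7 has {2,7}; box has {4,6,7} → only 8 remains.
R5C9 = 2: row 5 has {1,3,4,5,6,7,8,9}; col 9 has {6}; box has {4,6,7,8} → only 2 remains.
R4C5 = 4: row 4 has {1,2,6,7,8}; col 5 has {1,5,6,7,9}; box has {1,2,3,7,8,9} → only 4 remains.
R1C5 = 8: row 1 has {1,2,9}; col 5 has {1,4,5,6,7,9}; box has {1,3,6,7,9} → only 8 remains.
R2C5 = 2: row 2 has {3,6,8}; col 5 has {1,4,5,6,7,8,9}; box has {1,3,6,7,8,9} → only 2 remains.
R9C5 = 3: row 9 has {1,2,4,5}; col 5 has {1,2,4,5,6,7,8,9}; box has {1,5} → only 3 remains.
R1C7 = 6: in row 1, 6 can only go here (every other open cell in that row sees a 6).
R3C8 = 2: in row 3, 2 can only go here (every other open cell in that row sees a 2).
R3C9 = 8: in row 3, 8 can only go here (every other open cell in that row sees an 8).
R4C9 = 5: in row 4, 5 can only go here (every other open cell in that row sees a 5).
R7C1 = 5: in row 7, 5 can only go here (every other open cell in that row sees a 5).
R3C1 = 3: row 3 has {2,6,7,8,9}; col 1 has {1,4,5,6}; box has {2,6,8,9} → only 3 remains.
R3C3 = 1: row 3 has {2,3,6,7,8,9}; col 3 has {4,5,6,7,8,9}; box has {2,3,6,8,9} → only 1 remains.
R1C1 = 7: row 1 has {1,2,6,8,9}; col 1 has {1,3,4,5,6}; box has {1,2,3,6,8,9} → only 7 remains.
R1C8 = 3: row 1 has {1,2,6,7,8,9}; col 8 has {2,4,5,6}; box has {2,6,8} → only 3 remains.
R1C9 = 4: row 1 has {1,2,3,6,7,8,9}; col 9 has {2,5,6,8}; box has {2,3,6,8} → only 4 remains.
R3C7 = 5: row 3 has {1,2,3,6,7,8,9}; col 7 has {2,6,7,8}; box has {2,3,4,6,8} → only 5 remains.
R4C8 = 9: row 4 has {1,2,4,5,6,7,8}; col 8 has {2,3,4,5,6}; box has {2,4,5,6,7,8} → only 9 remains.
R1C6 = 5: row 1 has {1,2,3,4,6,7,8,9}; col 6 has {1,2,3,9}; box has {1,2,3,6,7,8,9} → only 5 remains.
R2C4 = 4: row 2 has {2,3,6,8}; col 4 has {1,3,7,8}; box has {1,2,3,5,6,7,8,9} → only 4 remains.
R3C2 = 4: row 3 has {1,2,3,5,6,7,8,9}; col 2 has {1,2,6,7}; box has {1,2,3,6,7,8,9} → only 4 remains.
R4C2 = 3: row 4 has {1,2,4,5,6,7,8,9}; col 2 has {1,2,4,6,7}; box has {1,4,5,6,7} → only 3 remains.
R6C3 = 2: row 6 has {4,7}; col 3 has {1,4,5,6,7,8,9}; box has {1,3,4,5,6,7} → only 2 remains.
R6C6 = 6: row 6 has {2,4,7}; col 6 has {1,2,3,5,9}; box has {1,2,3,4,7,8,9} → only 6 remains.
R7C3 = 3: row 7 has {1,5,6}; col 3 has {1,2,4,5,6,7,8,9}; box has {1,4,5,6,7} → only 3 remains.
R2C2 = 5: row 2 has {2,3,4,6,8}; col 2 has {1,2,3,4,6,7}; box has {1,2,3,4,6,7,8,9} → only 5 remains.
R6C4 = 5: row 6 has {2,4,6,7}; col 4 has {1,3,4,7,8}; box has {1,2,3,4,6,7,8,9} → only 5 remains.
R7C4 = 2: in row 7, 2 can only go here (every other open cell in that row sees a 2).
R8C4 = 9: row 8 has {5,6,7}; col 4 has {1,2,3,4,5,7,8}; box has {1,2,3,5} → only 9 remains.
R9C4 = 6: row 9 has {1,2,3,4,5}; col 4 has {1,2,3,4,5,7,8,9}; box has {1,2,3,5,9} → only 6 remains.
R8C2 = 8: row 8 has {5,6,7,9}; col 2 has {1,2,3,4,5,6,7}; box has {1,3,4,5,6,7} → only 8 remains.
R8C6 = 4: row 8 has {5,6,7,8,9}; col 6 has {1,2,3,5,6,9}; box has {1,2,3,5,6,9} → only 4 remains.
R8C8 = 1: row 8 has {4,5,6,7,8,9}; col 8 has {2,3,4,5,6,9}; box has {2,5,6} → only 1 remains.
R9C1 = 9: row 9 has {1,2,3,4,5,6}; col 1 has {1,3,4,5,6,7}; box has {1,3,4,5,6,7,8} → only 9 remains.
R9C9 = 7: row 9 has {1,2,3,4,5,6,9}; col 9 has {2,4,5,6,8}; box has {1,2,5,6} → only 7 remains.
R2C8 = 7: row 2 has {2,3,4,5,6,8}; col 8 has {1,2,3,4,5,6,9}; box has {2,3,4,5,6,8} → only 7 remains.
R6C1 = 8: row 6 has {2,4,5,6,7}; col 1 has {1,3,4,5,6,7,9}; box has {1,2,3,4,5,6,7} → only 8 remains.
R6C2 = 9: row 6 has {2,4,5,6,7,8}; col 2 has {1,2,3,4,5,6,7,8}; box has {1,2,3,4,5,6,7,8} → only 9 remains.
R7C8 = 8: row 7 has {1,2,3,5,6}; col 8 has {1,2,3,4,5,6,7,9}; box has {1,2,5,6,7} → only 8 remains.
R7C9 = 9: row 7 has {1,2,3,5,6,8}; col 9 has {2,4,5,6,7,8}; box has {1,2,5,6,7,8} → only 9 remains.
R8C1 = 2: row 8 has {1,4,5,6,7,8,9}; col 1 has {1,3,4,5,6,7,8,9}; box has {1,3,4,5,6,7,8,9} → only 2 remains.
R8C7 = 3: row 8 has {1,2,4,5,6,7,8,9}; col 7 has {2,5,6,7,8}; box has {1,2,5,6,7,8,9} → only 3 remains.
R9C6 = 8: row 9 has {1,2,3,4,5,6,7,9}; col 6 has {1,2,3,4,5,6,9}; box has {1,2,3,4,5,6,9} → only 8 remains.
R2C9 = 1: row 2 has {2,3,4,5,6,7,8}; col 9 has {2,4,5,6,7,8,9}; box has {2,3,4,5,6,7,8} → only 1 remains.
R6C7 = 1: row 6 has {2,4,5,6,7,8,9}; col 7 has {2,3,5,6,7,8}; box has {2,4,5,6,7,8,9} → only 1 remains.
R6C9 = 3: row 6 has {1,2,4,5,6,7,8,9}; col 9 has {1,2,4,5,6,7,8,9}; box has {1,2,4,5,6,7,8,9} → only 3 remains.

892576143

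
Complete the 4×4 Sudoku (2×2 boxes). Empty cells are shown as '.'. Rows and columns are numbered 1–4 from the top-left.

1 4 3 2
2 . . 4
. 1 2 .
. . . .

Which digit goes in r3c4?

3

r2c2 = 3 (sole candidate).
r2c3 = 1 (sole candidate).
r3c4 = 3: row 3 has {1,2}; col 4 has {2,4}; box has {2} → only 3 remains.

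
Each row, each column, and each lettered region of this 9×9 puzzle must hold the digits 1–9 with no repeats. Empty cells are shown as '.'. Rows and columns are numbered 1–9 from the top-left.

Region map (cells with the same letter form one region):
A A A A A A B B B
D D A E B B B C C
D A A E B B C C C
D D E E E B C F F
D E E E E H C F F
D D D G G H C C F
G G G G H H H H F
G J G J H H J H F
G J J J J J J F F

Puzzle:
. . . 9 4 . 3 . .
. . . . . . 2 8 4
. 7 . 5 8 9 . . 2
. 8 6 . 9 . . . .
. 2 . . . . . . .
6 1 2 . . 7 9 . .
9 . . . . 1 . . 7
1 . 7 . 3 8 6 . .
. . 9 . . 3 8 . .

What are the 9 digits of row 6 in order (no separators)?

612457938

r3c7 = 1: row 3 has {2,5,7,8,9}; col 7 has {2,3,6,8,9}; region has {2,4,8,9} → only 1 remains.
r6c5 = 5: row 6 has {1,2,6,7,9}; col 5 has {3,4,8,9}; region has {1,7,9} → only 5 remains.
r6c8 = 3: row 6 has {1,2,5,6,7,9}; col 8 has {8}; region has {1,2,4,8,9} → only 3 remains.
r6c9 = 8: row 6 has {1,2,3,5,6,7,9}; col 9 has {2,4,7}; region has {7} → only 8 remains.
r3c3 = 3: row 3 has {1,2,5,7,8,9}; col 3 has {2,6,7,9}; region has {4,7,9} → only 3 remains.
r3c8 = 6: row 3 has {1,2,3,5,7,8,9}; col 8 has {3,8}; region has {1,2,3,4,8,9} → only 6 remains.
r6c4 = 4: row 6 has {1,2,3,5,6,7,8,9}; col 4 has {5,9}; region has {1,5,7,9} → only 4 remains.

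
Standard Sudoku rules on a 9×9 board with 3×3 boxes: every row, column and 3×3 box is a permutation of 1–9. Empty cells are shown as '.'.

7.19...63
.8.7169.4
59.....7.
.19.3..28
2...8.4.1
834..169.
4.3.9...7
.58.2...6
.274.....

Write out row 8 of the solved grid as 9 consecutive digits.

958127346

R1C2 = 4: row 1 has {1,3,6,7,9}; col 2 has {1,2,3,5,8,9}; box has {1,5,7,8,9} → only 4 remains.
R1C5 = 5: row 1 has {1,3,4,6,7,9}; col 5 has {1,2,3,8,9}; box has {1,6,7,9} → only 5 remains.
R2C1 = 3: row 2 has {1,4,6,7,8,9}; col 1 has {2,4,5,7,8}; box has {1,4,5,7,8,9} → only 3 remains.
R2C3 = 2: row 2 has {1,3,4,6,7,8,9}; col 3 has {1,3,4,7,8,9}; box has {1,3,4,5,7,8,9} → only 2 remains.
R2C8 = 5: row 2 has {1,2,3,4,6,7,8,9}; col 8 has {2,6,7,9}; box has {3,4,6,7,9} → only 5 remains.
R3C3 = 6: row 3 has {5,7,9}; col 3 has {1,2,3,4,7,8,9}; box has {1,2,3,4,5,7,8,9} → only 6 remains.
R3C5 = 4: row 3 has {5,6,7,9}; col 5 has {1,2,3,5,8,9}; box has {1,5,6,7,9} → only 4 remains.
R3C9 = 2: row 3 has {4,5,6,7,9}; col 9 has {1,3,4,6,7,8}; box has {3,4,5,6,7,9} → only 2 remains.
R4C1 = 6: row 4 has {1,2,3,8,9}; col 1 has {2,3,4,5,7,8}; box has {1,2,3,4,8,9} → only 6 remains.
R4C4 = 5: row 4 has {1,2,3,6,8,9}; col 4 has {4,7,9}; box has {1,3,8} → only 5 remains.
R4C7 = 7: row 4 has {1,2,3,5,6,8,9}; col 7 has {4,6,9}; box has {1,2,4,6,8,9} → only 7 remains.
R5C2 = 7: row 5 has {1,2,4,8}; col 2 has {1,2,3,4,5,8,9}; box has {1,2,3,4,6,8,9} → only 7 remains.
R5C3 = 5: row 5 has {1,2,4,7,8}; col 3 has {1,2,3,4,6,7,8,9}; box has {1,2,3,4,6,7,8,9} → only 5 remains.
R5C4 = 6: row 5 has {1,2,4,5,7,8}; col 4 has {4,5,7,9}; box has {1,3,5,8} → only 6 remains.
R5C6 = 9: row 5 has {1,2,4,5,6,7,8}; col 6 has {1,6}; box has {1,3,5,6,8} → only 9 remains.
R5C8 = 3: row 5 has {1,2,4,5,6,7,8,9}; col 8 has {2,5,6,7,9}; box has {1,2,4,6,7,8,9} → only 3 remains.
R6C4 = 2: row 6 has {1,3,4,6,8,9}; col 4 has {4,5,6,7,9}; box has {1,3,5,6,8,9} → only 2 remains.
R6C5 = 7: row 6 has {1,2,3,4,6,8,9}; col 5 has {1,2,3,4,5,8,9}; box has {1,2,3,5,6,8,9} → only 7 remains.
R6C9 = 5: row 6 has {1,2,3,4,6,7,8,9}; col 9 has {1,2,3,4,6,7,8}; box has {1,2,3,4,6,7,8,9} → only 5 remains.
R7C2 = 6: row 7 has {3,4,7,9}; col 2 has {1,2,3,4,5,7,8,9}; box has {2,3,4,5,7,8} → only 6 remains.
R9C5 = 6: row 9 has {2,4,7}; col 5 has {1,2,3,4,5,7,8,9}; box has {2,4,9} → only 6 remains.
R9C9 = 9: row 9 has {2,4,6,7}; col 9 has {1,2,3,4,5,6,7,8}; box has {6,7} → only 9 remains.
R1C7 = 8: row 1 has {1,3,4,5,6,7,9}; col 7 has {4,6,7,9}; box has {2,3,4,5,6,7,9} → only 8 remains.
R3C7 = 1: row 3 has {2,4,5,6,7,9}; col 7 has {4,6,7,8,9}; box has {2,3,4,5,6,7,8,9} → only 1 remains.
R4C6 = 4: row 4 has {1,2,3,5,6,7,8,9}; col 6 has {1,6,9}; box has {1,2,3,5,6,7,8,9} → only 4 remains.
R8C7 = 3: row 8 has {2,5,6,8}; col 7 has {1,4,6,7,8,9}; box has {6,7,9} → only 3 remains.
R9C1 = 1: row 9 has {2,4,6,7,9}; col 1 has {2,3,4,5,6,7,8}; box has {2,3,4,5,6,7,8} → only 1 remains.
R9C7 = 5: row 9 has {1,2,4,6,7,9}; col 7 has {1,3,4,6,7,8,9}; box has {3,6,7,9} → only 5 remains.
R9C8 = 8: row 9 has {1,2,4,5,6,7,9}; col 8 has {2,3,5,6,7,9}; box has {3,5,6,7,9} → only 8 remains.
R1C6 = 2: row 1 has {1,3,4,5,6,7,8,9}; col 6 has {1,4,6,9}; box has {1,4,5,6,7,9} → only 2 remains.
R7C7 = 2: row 7 has {3,4,6,7,9}; col 7 has {1,3,4,5,6,7,8,9}; box has {3,5,6,7,8,9} → only 2 remains.
R7C8 = 1: row 7 has {2,3,4,6,7,9}; col 8 has {2,3,5,6,7,8,9}; box has {2,3,5,6,7,8,9} → only 1 remains.
R8C1 = 9: row 8 has {2,3,5,6,8}; col 1 has {1,2,3,4,5,6,7,8}; box has {1,2,3,4,5,6,7,8} → only 9 remains.
R8C4 = 1: row 8 has {2,3,5,6,8,9}; col 4 has {2,4,5,6,7,9}; box has {2,4,6,9} → only 1 remains.
R8C6 = 7: row 8 has {1,2,3,5,6,8,9}; col 6 has {1,2,4,6,9}; box has {1,2,4,6,9} → only 7 remains.
R8C8 = 4: row 8 has {1,2,3,5,6,7,8,9}; col 8 has {1,2,3,5,6,7,8,9}; box has {1,2,3,5,6,7,8,9} → only 4 remains.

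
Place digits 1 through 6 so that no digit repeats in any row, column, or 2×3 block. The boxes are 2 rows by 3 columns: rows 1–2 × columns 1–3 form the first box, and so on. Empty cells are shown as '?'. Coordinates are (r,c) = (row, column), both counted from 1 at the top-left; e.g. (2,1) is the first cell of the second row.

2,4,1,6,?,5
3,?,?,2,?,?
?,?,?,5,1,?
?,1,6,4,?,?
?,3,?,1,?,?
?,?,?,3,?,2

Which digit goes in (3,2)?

2

(1,5) = 3: row 1 has {1,2,4,5,6}; col 5 has {1}; box has {2,5,6} → only 3 remains.
(2,3) = 5: row 2 has {2,3}; col 3 has {1,6}; box has {1,2,3,4} → only 5 remains.
(2,5) = 4: row 2 has {2,3,5}; col 5 has {1,3}; box has {2,3,5,6} → only 4 remains.
(2,6) = 1: row 2 has {2,3,4,5}; col 6 has {2,5}; box has {2,3,4,5,6} → only 1 remains.
(3,1) = 4: row 3 has {1,5}; col 1 has {2,3}; box has {1,6} → only 4 remains.
(3,2) = 2: row 3 has {1,4,5}; col 2 has {1,3,4}; box has {1,4,6} → only 2 remains.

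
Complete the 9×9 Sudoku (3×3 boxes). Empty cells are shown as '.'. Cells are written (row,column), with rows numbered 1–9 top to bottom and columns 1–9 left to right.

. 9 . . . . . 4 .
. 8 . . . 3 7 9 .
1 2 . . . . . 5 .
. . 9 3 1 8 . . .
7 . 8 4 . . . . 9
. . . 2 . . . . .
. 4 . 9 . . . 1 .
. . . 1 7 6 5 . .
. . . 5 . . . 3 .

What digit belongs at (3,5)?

4

(2,4) = 6 (sole candidate).
(5,6) = 5 (sole candidate).
(7,6) = 2 (sole candidate).
(8,2) = 3 (sole candidate).
(8,3) = 2 (sole candidate).
(8,8) = 8 (sole candidate).
(8,9) = 4 (sole candidate).
(9,6) = 4 (sole candidate).
(5,5) = 6 (sole candidate).
(5,8) = 2 (sole candidate).
(6,5) = 9 (sole candidate).
(6,6) = 7 (sole candidate).
(6,8) = 6 (sole candidate).
(7,7) = 6 (sole candidate).
(7,9) = 7 (sole candidate).
(8,1) = 9 (sole candidate).
(9,5) = 8 (sole candidate).
(9,9) = 2 (sole candidate).
(1,6) = 1 (sole candidate).
(2,9) = 1 (sole candidate).
(3,5) = 4: row 3 has {1,2,5}; col 5 has {1,6,7,8,9}; box has {1,3,6} → only 4 remains.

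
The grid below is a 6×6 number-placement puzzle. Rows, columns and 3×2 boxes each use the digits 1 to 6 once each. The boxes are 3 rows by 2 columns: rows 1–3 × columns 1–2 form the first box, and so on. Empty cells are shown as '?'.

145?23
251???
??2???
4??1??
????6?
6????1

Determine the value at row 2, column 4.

3

row 1, column 4 = 6 (sole candidate).
row 2, column 5 = 4 (sole candidate).
row 2, column 6 = 6 (sole candidate).
row 3, column 1 = 3 (sole candidate).
row 3, column 2 = 6 (sole candidate).
row 3, column 4 = 4 (sole candidate).
row 3, column 6 = 5 (sole candidate).
row 4, column 6 = 2 (sole candidate).
row 5, column 1 = 5 (sole candidate).
row 5, column 6 = 4 (sole candidate).
row 2, column 4 = 3: row 2 has {1,2,4,5,6}; col 4 has {1,4,6}; box has {1,2,4,5,6} → only 3 remains.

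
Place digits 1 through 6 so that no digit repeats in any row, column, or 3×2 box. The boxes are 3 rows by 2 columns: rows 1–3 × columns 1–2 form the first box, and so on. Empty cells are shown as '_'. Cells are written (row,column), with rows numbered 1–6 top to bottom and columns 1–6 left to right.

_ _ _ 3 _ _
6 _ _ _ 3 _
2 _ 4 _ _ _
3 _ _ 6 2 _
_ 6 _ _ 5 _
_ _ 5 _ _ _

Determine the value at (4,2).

5

(4,3) = 1: row 4 has {2,3,6}; col 3 has {4,5}; box has {5,6} → only 1 remains.
(4,6) = 4: row 4 has {1,2,3,6}; col 6 has {}; box has {2,5} → only 4 remains.
(2,3) = 2: row 2 has {3,6}; col 3 has {1,4,5}; box has {3,4} → only 2 remains.
(4,2) = 5: row 4 has {1,2,3,4,6}; col 2 has {6}; box has {3,6} → only 5 remains.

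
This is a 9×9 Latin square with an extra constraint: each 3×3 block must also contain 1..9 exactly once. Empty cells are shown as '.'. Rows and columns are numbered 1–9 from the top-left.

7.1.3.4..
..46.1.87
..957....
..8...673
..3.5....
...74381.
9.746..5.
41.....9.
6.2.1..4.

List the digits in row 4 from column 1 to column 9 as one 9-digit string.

row 5, column 8 = 2 (sole candidate).
row 8, column 3 = 5 (sole candidate).
row 9, column 9 = 8 (sole candidate).
row 1, column 8 = 6 (sole candidate).
row 3, column 8 = 3 (sole candidate).
row 5, column 1 = 1 (sole candidate).
row 5, column 7 = 9 (sole candidate).
row 5, column 9 = 4 (sole candidate).
row 6, column 3 = 6 (sole candidate).
row 6, column 9 = 5 (sole candidate).
row 9, column 2 = 3 (sole candidate).
row 9, column 4 = 9 (sole candidate).
row 9, column 7 = 7 (sole candidate).
row 5, column 2 = 7 (sole candidate).
row 5, column 4 = 8 (sole candidate).
row 5, column 6 = 6 (sole candidate).
row 6, column 1 = 2 (sole candidate).
row 6, column 2 = 9 (sole candidate).
row 7, column 2 = 8 (sole candidate).
row 7, column 6 = 2 (sole candidate).
row 7, column 9 = 1 (sole candidate).
row 8, column 4 = 3 (sole candidate).
row 8, column 5 = 8 (sole candidate).
row 8, column 6 = 7 (sole candidate).
row 8, column 7 = 2 (sole candidate).
row 8, column 9 = 6 (sole candidate).
row 9, column 6 = 5 (sole candidate).
row 1, column 4 = 2 (sole candidate).
row 1, column 9 = 9 (sole candidate).
row 2, column 5 = 9 (sole candidate).
row 2, column 7 = 5 (sole candidate).
row 3, column 1 = 8 (sole candidate).
row 3, column 6 = 4 (sole candidate).
row 3, column 7 = 1 (sole candidate).
row 3, column 9 = 2 (sole candidate).
row 4, column 1 = 5: row 4 has {3,6,7,8}; col 1 has {1,2,4,6,7,8,9}; box has {1,2,3,6,7,8,9} → only 5 remains.
row 4, column 2 = 4: row 4 has {3,5,6,7,8}; col 2 has {1,3,7,8,9}; box has {1,2,3,5,6,7,8,9} → only 4 remains.
row 4, column 4 = 1: row 4 has {3,4,5,6,7,8}; col 4 has {2,3,4,5,6,7,8,9}; box has {3,4,5,6,7,8} → only 1 remains.
row 4, column 5 = 2: row 4 has {1,3,4,5,6,7,8}; col 5 has {1,3,4,5,6,7,8,9}; box has {1,3,4,5,6,7,8} → only 2 remains.
row 4, column 6 = 9: row 4 has {1,2,3,4,5,6,7,8}; col 6 has {1,2,3,4,5,6,7}; box has {1,2,3,4,5,6,7,8} → only 9 remains.

548129673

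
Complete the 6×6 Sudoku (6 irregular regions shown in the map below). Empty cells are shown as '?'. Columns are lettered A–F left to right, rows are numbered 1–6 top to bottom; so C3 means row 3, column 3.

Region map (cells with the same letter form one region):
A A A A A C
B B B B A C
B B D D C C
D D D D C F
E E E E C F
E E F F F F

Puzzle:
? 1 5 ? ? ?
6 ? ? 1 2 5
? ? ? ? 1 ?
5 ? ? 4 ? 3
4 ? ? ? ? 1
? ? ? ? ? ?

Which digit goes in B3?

A1 = 3: row 1 has {1,5}; col 1 has {4,5,6}; region has {1,2,5} → only 3 remains.
D1 = 6: row 1 has {1,3,5}; col 4 has {1,4}; region has {1,2,3,5} → only 6 remains.
E1 = 4: row 1 has {1,3,5,6}; col 5 has {1,2}; region has {1,2,3,5,6} → only 4 remains.
F1 = 2: row 1 has {1,3,4,5,6}; col 6 has {1,3,5}; region has {1,5} → only 2 remains.
A3 = 2: row 3 has {1}; col 1 has {3,4,5,6}; region has {1,6} → only 2 remains.
D3 = 3: row 3 has {1,2}; col 4 has {1,4,6}; region has {4,5} → only 3 remains.
E4 = 6: row 4 has {3,4,5}; col 5 has {1,2,4}; region has {1,2,5} → only 6 remains.
E5 = 3: row 5 has {1,4}; col 5 has {1,2,4,6}; region has {1,2,5,6} → only 3 remains.
A6 = 1: row 6 has {}; col 1 has {2,3,4,5,6}; region has {4} → only 1 remains.
E6 = 5: row 6 has {1}; col 5 has {1,2,3,4,6}; region has {1,3} → only 5 remains.
C3 = 6: row 3 has {1,2,3}; col 3 has {5}; region has {3,4,5} → only 6 remains.
F3 = 4: row 3 has {1,2,3,6}; col 6 has {1,2,3,5}; region has {1,2,3,5,6} → only 4 remains.
B4 = 2: row 4 has {3,4,5,6}; col 2 has {1}; region has {3,4,5,6} → only 2 remains.
C4 = 1: row 4 has {2,3,4,5,6}; col 3 has {5,6}; region has {2,3,4,5,6} → only 1 remains.
C5 = 2: row 5 has {1,3,4}; col 3 has {1,5,6}; region has {1,4} → only 2 remains.
D5 = 5: row 5 has {1,2,3,4}; col 4 has {1,3,4,6}; region has {1,2,4} → only 5 remains.
C6 = 4: row 6 has {1,5}; col 3 has {1,2,5,6}; region has {1,3,5} → only 4 remains.
D6 = 2: row 6 has {1,4,5}; col 4 has {1,3,4,5,6}; region has {1,3,4,5} → only 2 remains.
F6 = 6: row 6 has {1,2,4,5}; col 6 has {1,2,3,4,5}; region has {1,2,3,4,5} → only 6 remains.
C2 = 3: row 2 has {1,2,5,6}; col 3 has {1,2,4,5,6}; region has {1,2,6} → only 3 remains.
B3 = 5: row 3 has {1,2,3,4,6}; col 2 has {1,2}; region has {1,2,3,6} → only 5 remains.

5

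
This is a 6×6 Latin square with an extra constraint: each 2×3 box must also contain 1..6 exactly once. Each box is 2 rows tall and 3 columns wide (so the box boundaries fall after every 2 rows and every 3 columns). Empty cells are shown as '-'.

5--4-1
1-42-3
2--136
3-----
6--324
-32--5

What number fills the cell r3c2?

r1c5 = 6 (sole candidate).
r2c2 = 6 (sole candidate).
r2c5 = 5 (sole candidate).
r3c3 = 5 (sole candidate).
r4c4 = 5 (sole candidate).
r4c5 = 4 (sole candidate).
r4c6 = 2 (sole candidate).
r5c3 = 1 (sole candidate).
r6c1 = 4 (sole candidate).
r6c4 = 6 (sole candidate).
r6c5 = 1 (sole candidate).
r1c2 = 2 (sole candidate).
r1c3 = 3 (sole candidate).
r3c2 = 4: row 3 has {1,2,3,5,6}; col 2 has {2,3,6}; box has {2,3,5} → only 4 remains.

4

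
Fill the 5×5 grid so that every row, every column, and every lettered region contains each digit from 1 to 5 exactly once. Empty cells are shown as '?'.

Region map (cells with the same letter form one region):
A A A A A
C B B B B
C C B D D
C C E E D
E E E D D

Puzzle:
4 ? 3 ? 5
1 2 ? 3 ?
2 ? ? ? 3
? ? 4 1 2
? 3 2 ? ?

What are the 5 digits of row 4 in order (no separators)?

35412

r1c2 = 1: row 1 has {3,4,5}; col 2 has {2,3}; region has {3,4,5} → only 1 remains.
r1c4 = 2: row 1 has {1,3,4,5}; col 4 has {1,3}; region has {1,3,4,5} → only 2 remains.
r2c3 = 5: row 2 has {1,2,3}; col 3 has {2,3,4}; region has {2,3} → only 5 remains.
r2c5 = 4: row 2 has {1,2,3,5}; col 5 has {2,3,5}; region has {2,3,5} → only 4 remains.
r3c3 = 1: row 3 has {2,3}; col 3 has {2,3,4,5}; region has {2,3,4,5} → only 1 remains.
r4c2 = 5: row 4 has {1,2,4}; col 2 has {1,2,3}; region has {1,2} → only 5 remains.
r5c1 = 5: row 5 has {2,3}; col 1 has {1,2,4}; region has {1,2,3,4} → only 5 remains.
r5c4 = 4: row 5 has {2,3,5}; col 4 has {1,2,3}; region has {2,3} → only 4 remains.
r5c5 = 1: row 5 has {2,3,4,5}; col 5 has {2,3,4,5}; region has {2,3,4} → only 1 remains.
r3c2 = 4: row 3 has {1,2,3}; col 2 has {1,2,3,5}; region has {1,2,5} → only 4 remains.
r3c4 = 5: row 3 has {1,2,3,4}; col 4 has {1,2,3,4}; region has {1,2,3,4} → only 5 remains.
r4c1 = 3: row 4 has {1,2,4,5}; col 1 has {1,2,4,5}; region has {1,2,4,5} → only 3 remains.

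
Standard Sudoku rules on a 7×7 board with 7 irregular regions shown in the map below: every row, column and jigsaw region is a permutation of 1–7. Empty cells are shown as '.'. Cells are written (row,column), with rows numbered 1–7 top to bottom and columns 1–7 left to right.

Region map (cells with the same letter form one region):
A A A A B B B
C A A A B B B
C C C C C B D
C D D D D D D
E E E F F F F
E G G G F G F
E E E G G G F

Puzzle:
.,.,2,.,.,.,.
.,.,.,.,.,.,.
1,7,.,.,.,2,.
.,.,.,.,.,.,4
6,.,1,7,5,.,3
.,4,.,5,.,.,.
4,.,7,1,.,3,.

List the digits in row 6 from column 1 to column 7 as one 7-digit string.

(5,2) = 2 (sole candidate).
(5,6) = 4 (sole candidate).
(6,1) = 3: row 6 has {4,5}; col 1 has {1,4,6}; region has {1,2,4,6,7} → only 3 remains.
(6,3) = 6: row 6 has {3,4,5}; col 3 has {1,2,7}; region has {1,3,4,5} → only 6 remains.
(6,6) = 7: row 6 has {3,4,5,6}; col 6 has {2,3,4}; region has {1,3,4,5,6} → only 7 remains.
(7,2) = 5 (sole candidate).
(7,5) = 2 (sole candidate).
(7,7) = 6 (sole candidate).
(3,7) = 5 (sole candidate).
(4,3) = 3 (sole candidate).
(6,5) = 1: row 6 has {3,4,5,6,7}; col 5 has {2,5}; region has {3,4,5,6,7} → only 1 remains.
(6,7) = 2: row 6 has {1,3,4,5,6,7}; col 7 has {3,4,5,6}; region has {1,3,4,5,6,7} → only 2 remains.

3465172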